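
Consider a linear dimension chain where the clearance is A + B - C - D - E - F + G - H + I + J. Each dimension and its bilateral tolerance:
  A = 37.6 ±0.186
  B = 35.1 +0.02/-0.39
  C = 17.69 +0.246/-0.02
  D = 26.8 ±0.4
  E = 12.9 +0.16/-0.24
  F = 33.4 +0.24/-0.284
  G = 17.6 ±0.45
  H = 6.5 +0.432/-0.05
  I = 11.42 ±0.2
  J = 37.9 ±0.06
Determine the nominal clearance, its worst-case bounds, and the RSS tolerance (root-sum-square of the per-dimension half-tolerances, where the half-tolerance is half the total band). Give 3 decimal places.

Stack each dimension's contribution:
  +A: nom +37.600 → Σnom=37.600; wc +0.186/-0.186 → slack +0.186/-0.186; half-tol=0.186, Σhalf²=0.034596
  +B: nom +35.100 → Σnom=72.700; wc +0.020/-0.390 → slack +0.206/-0.576; half-tol=0.205, Σhalf²=0.076621
  -C: nom -17.690 → Σnom=55.010; wc +0.020/-0.246 → slack +0.226/-0.822; half-tol=0.133, Σhalf²=0.094310
  -D: nom -26.800 → Σnom=28.210; wc +0.400/-0.400 → slack +0.626/-1.222; half-tol=0.400, Σhalf²=0.254310
  -E: nom -12.900 → Σnom=15.310; wc +0.240/-0.160 → slack +0.866/-1.382; half-tol=0.200, Σhalf²=0.294310
  -F: nom -33.400 → Σnom=-18.090; wc +0.284/-0.240 → slack +1.150/-1.622; half-tol=0.262, Σhalf²=0.362954
  +G: nom +17.600 → Σnom=-0.490; wc +0.450/-0.450 → slack +1.600/-2.072; half-tol=0.450, Σhalf²=0.565454
  -H: nom -6.500 → Σnom=-6.990; wc +0.050/-0.432 → slack +1.650/-2.504; half-tol=0.241, Σhalf²=0.623535
  +I: nom +11.420 → Σnom=4.430; wc +0.200/-0.200 → slack +1.850/-2.704; half-tol=0.200, Σhalf²=0.663535
  +J: nom +37.900 → Σnom=42.330; wc +0.060/-0.060 → slack +1.910/-2.764; half-tol=0.060, Σhalf²=0.667135
Nominal = 42.330. Worst-case = [42.330 - 2.764, 42.330 + 1.910] = [39.566, 44.240]. RSS = √0.667135 = 0.817.

nominal=42.330 wc=[39.566,44.240] rss=0.817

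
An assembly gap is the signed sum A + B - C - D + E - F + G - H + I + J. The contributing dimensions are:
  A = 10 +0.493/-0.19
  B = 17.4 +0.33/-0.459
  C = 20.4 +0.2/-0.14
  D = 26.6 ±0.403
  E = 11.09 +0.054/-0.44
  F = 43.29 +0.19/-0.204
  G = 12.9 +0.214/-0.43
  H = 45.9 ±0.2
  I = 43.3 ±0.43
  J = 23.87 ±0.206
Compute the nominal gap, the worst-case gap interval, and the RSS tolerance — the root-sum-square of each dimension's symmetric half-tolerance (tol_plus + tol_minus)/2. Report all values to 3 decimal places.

Stack each dimension's contribution:
  +A: nom +10.000 → Σnom=10.000; wc +0.493/-0.190 → slack +0.493/-0.190; half-tol=0.342, Σhalf²=0.116622
  +B: nom +17.400 → Σnom=27.400; wc +0.330/-0.459 → slack +0.823/-0.649; half-tol=0.395, Σhalf²=0.272253
  -C: nom -20.400 → Σnom=7.000; wc +0.140/-0.200 → slack +0.963/-0.849; half-tol=0.170, Σhalf²=0.301153
  -D: nom -26.600 → Σnom=-19.600; wc +0.403/-0.403 → slack +1.366/-1.252; half-tol=0.403, Σhalf²=0.463562
  +E: nom +11.090 → Σnom=-8.510; wc +0.054/-0.440 → slack +1.420/-1.692; half-tol=0.247, Σhalf²=0.524571
  -F: nom -43.290 → Σnom=-51.800; wc +0.204/-0.190 → slack +1.624/-1.882; half-tol=0.197, Σhalf²=0.563380
  +G: nom +12.900 → Σnom=-38.900; wc +0.214/-0.430 → slack +1.838/-2.312; half-tol=0.322, Σhalf²=0.667064
  -H: nom -45.900 → Σnom=-84.800; wc +0.200/-0.200 → slack +2.038/-2.512; half-tol=0.200, Σhalf²=0.707064
  +I: nom +43.300 → Σnom=-41.500; wc +0.430/-0.430 → slack +2.468/-2.942; half-tol=0.430, Σhalf²=0.891964
  +J: nom +23.870 → Σnom=-17.630; wc +0.206/-0.206 → slack +2.674/-3.148; half-tol=0.206, Σhalf²=0.934400
Nominal = -17.630. Worst-case = [-17.630 - 3.148, -17.630 + 2.674] = [-20.778, -14.956]. RSS = √0.934400 = 0.967.

nominal=-17.630 wc=[-20.778,-14.956] rss=0.967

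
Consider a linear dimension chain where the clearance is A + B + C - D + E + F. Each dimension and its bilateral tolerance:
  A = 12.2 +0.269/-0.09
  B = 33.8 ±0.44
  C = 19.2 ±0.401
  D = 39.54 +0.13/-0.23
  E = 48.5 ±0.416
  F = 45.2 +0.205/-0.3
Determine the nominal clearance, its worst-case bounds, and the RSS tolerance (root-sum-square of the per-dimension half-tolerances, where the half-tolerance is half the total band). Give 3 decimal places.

nominal=119.360 wc=[117.583,121.321] rss=0.810

Stack each dimension's contribution:
  +A: nom +12.200 → Σnom=12.200; wc +0.269/-0.090 → slack +0.269/-0.090; half-tol=0.179, Σhalf²=0.032220
  +B: nom +33.800 → Σnom=46.000; wc +0.440/-0.440 → slack +0.709/-0.530; half-tol=0.440, Σhalf²=0.225820
  +C: nom +19.200 → Σnom=65.200; wc +0.401/-0.401 → slack +1.110/-0.931; half-tol=0.401, Σhalf²=0.386621
  -D: nom -39.540 → Σnom=25.660; wc +0.230/-0.130 → slack +1.340/-1.061; half-tol=0.180, Σhalf²=0.419021
  +E: nom +48.500 → Σnom=74.160; wc +0.416/-0.416 → slack +1.756/-1.477; half-tol=0.416, Σhalf²=0.592077
  +F: nom +45.200 → Σnom=119.360; wc +0.205/-0.300 → slack +1.961/-1.777; half-tol=0.253, Σhalf²=0.655833
Nominal = 119.360. Worst-case = [119.360 - 1.777, 119.360 + 1.961] = [117.583, 121.321]. RSS = √0.655833 = 0.810.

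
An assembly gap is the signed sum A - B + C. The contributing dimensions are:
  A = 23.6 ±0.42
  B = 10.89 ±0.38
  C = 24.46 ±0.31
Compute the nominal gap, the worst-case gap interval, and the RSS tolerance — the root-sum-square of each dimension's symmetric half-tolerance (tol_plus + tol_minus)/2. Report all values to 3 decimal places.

Stack each dimension's contribution:
  +A: nom +23.600 → Σnom=23.600; wc +0.420/-0.420 → slack +0.420/-0.420; half-tol=0.420, Σhalf²=0.176400
  -B: nom -10.890 → Σnom=12.710; wc +0.380/-0.380 → slack +0.800/-0.800; half-tol=0.380, Σhalf²=0.320800
  +C: nom +24.460 → Σnom=37.170; wc +0.310/-0.310 → slack +1.110/-1.110; half-tol=0.310, Σhalf²=0.416900
Nominal = 37.170. Worst-case = [37.170 - 1.110, 37.170 + 1.110] = [36.060, 38.280]. RSS = √0.416900 = 0.646.

nominal=37.170 wc=[36.060,38.280] rss=0.646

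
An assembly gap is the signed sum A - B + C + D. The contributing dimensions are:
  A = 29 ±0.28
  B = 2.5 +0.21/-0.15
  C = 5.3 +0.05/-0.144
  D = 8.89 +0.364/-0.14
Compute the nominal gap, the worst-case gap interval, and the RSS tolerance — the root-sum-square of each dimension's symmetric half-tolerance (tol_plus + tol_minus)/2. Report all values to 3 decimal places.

Stack each dimension's contribution:
  +A: nom +29.000 → Σnom=29.000; wc +0.280/-0.280 → slack +0.280/-0.280; half-tol=0.280, Σhalf²=0.078400
  -B: nom -2.500 → Σnom=26.500; wc +0.150/-0.210 → slack +0.430/-0.490; half-tol=0.180, Σhalf²=0.110800
  +C: nom +5.300 → Σnom=31.800; wc +0.050/-0.144 → slack +0.480/-0.634; half-tol=0.097, Σhalf²=0.120209
  +D: nom +8.890 → Σnom=40.690; wc +0.364/-0.140 → slack +0.844/-0.774; half-tol=0.252, Σhalf²=0.183713
Nominal = 40.690. Worst-case = [40.690 - 0.774, 40.690 + 0.844] = [39.916, 41.534]. RSS = √0.183713 = 0.429.

nominal=40.690 wc=[39.916,41.534] rss=0.429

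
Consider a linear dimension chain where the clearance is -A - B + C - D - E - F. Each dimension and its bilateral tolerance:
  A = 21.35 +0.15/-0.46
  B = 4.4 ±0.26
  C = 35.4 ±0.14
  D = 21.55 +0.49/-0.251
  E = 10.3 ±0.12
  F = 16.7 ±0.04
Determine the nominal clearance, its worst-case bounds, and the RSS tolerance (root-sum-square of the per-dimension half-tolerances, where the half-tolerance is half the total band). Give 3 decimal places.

Stack each dimension's contribution:
  -A: nom -21.350 → Σnom=-21.350; wc +0.460/-0.150 → slack +0.460/-0.150; half-tol=0.305, Σhalf²=0.093025
  -B: nom -4.400 → Σnom=-25.750; wc +0.260/-0.260 → slack +0.720/-0.410; half-tol=0.260, Σhalf²=0.160625
  +C: nom +35.400 → Σnom=9.650; wc +0.140/-0.140 → slack +0.860/-0.550; half-tol=0.140, Σhalf²=0.180225
  -D: nom -21.550 → Σnom=-11.900; wc +0.251/-0.490 → slack +1.111/-1.040; half-tol=0.370, Σhalf²=0.317495
  -E: nom -10.300 → Σnom=-22.200; wc +0.120/-0.120 → slack +1.231/-1.160; half-tol=0.120, Σhalf²=0.331895
  -F: nom -16.700 → Σnom=-38.900; wc +0.040/-0.040 → slack +1.271/-1.200; half-tol=0.040, Σhalf²=0.333495
Nominal = -38.900. Worst-case = [-38.900 - 1.200, -38.900 + 1.271] = [-40.100, -37.629]. RSS = √0.333495 = 0.577.

nominal=-38.900 wc=[-40.100,-37.629] rss=0.577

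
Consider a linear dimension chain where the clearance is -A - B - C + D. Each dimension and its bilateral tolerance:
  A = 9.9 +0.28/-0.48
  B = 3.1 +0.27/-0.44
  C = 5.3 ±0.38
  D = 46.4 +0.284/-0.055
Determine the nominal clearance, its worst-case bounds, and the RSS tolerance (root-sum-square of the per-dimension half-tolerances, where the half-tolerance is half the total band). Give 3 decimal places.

Stack each dimension's contribution:
  -A: nom -9.900 → Σnom=-9.900; wc +0.480/-0.280 → slack +0.480/-0.280; half-tol=0.380, Σhalf²=0.144400
  -B: nom -3.100 → Σnom=-13.000; wc +0.440/-0.270 → slack +0.920/-0.550; half-tol=0.355, Σhalf²=0.270425
  -C: nom -5.300 → Σnom=-18.300; wc +0.380/-0.380 → slack +1.300/-0.930; half-tol=0.380, Σhalf²=0.414825
  +D: nom +46.400 → Σnom=28.100; wc +0.284/-0.055 → slack +1.584/-0.985; half-tol=0.169, Σhalf²=0.443555
Nominal = 28.100. Worst-case = [28.100 - 0.985, 28.100 + 1.584] = [27.115, 29.684]. RSS = √0.443555 = 0.666.

nominal=28.100 wc=[27.115,29.684] rss=0.666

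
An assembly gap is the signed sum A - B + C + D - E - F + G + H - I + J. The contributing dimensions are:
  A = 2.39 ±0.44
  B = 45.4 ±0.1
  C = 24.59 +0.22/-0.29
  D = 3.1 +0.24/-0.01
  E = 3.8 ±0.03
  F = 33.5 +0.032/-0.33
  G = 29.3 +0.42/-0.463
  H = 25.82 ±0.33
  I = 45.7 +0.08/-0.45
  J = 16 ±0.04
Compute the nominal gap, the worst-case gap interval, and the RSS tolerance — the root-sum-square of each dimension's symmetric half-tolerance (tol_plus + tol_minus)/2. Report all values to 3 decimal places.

Stack each dimension's contribution:
  +A: nom +2.390 → Σnom=2.390; wc +0.440/-0.440 → slack +0.440/-0.440; half-tol=0.440, Σhalf²=0.193600
  -B: nom -45.400 → Σnom=-43.010; wc +0.100/-0.100 → slack +0.540/-0.540; half-tol=0.100, Σhalf²=0.203600
  +C: nom +24.590 → Σnom=-18.420; wc +0.220/-0.290 → slack +0.760/-0.830; half-tol=0.255, Σhalf²=0.268625
  +D: nom +3.100 → Σnom=-15.320; wc +0.240/-0.010 → slack +1.000/-0.840; half-tol=0.125, Σhalf²=0.284250
  -E: nom -3.800 → Σnom=-19.120; wc +0.030/-0.030 → slack +1.030/-0.870; half-tol=0.030, Σhalf²=0.285150
  -F: nom -33.500 → Σnom=-52.620; wc +0.330/-0.032 → slack +1.360/-0.902; half-tol=0.181, Σhalf²=0.317911
  +G: nom +29.300 → Σnom=-23.320; wc +0.420/-0.463 → slack +1.780/-1.365; half-tol=0.442, Σhalf²=0.512833
  +H: nom +25.820 → Σnom=2.500; wc +0.330/-0.330 → slack +2.110/-1.695; half-tol=0.330, Σhalf²=0.621733
  -I: nom -45.700 → Σnom=-43.200; wc +0.450/-0.080 → slack +2.560/-1.775; half-tol=0.265, Σhalf²=0.691958
  +J: nom +16.000 → Σnom=-27.200; wc +0.040/-0.040 → slack +2.600/-1.815; half-tol=0.040, Σhalf²=0.693558
Nominal = -27.200. Worst-case = [-27.200 - 1.815, -27.200 + 2.600] = [-29.015, -24.600]. RSS = √0.693558 = 0.833.

nominal=-27.200 wc=[-29.015,-24.600] rss=0.833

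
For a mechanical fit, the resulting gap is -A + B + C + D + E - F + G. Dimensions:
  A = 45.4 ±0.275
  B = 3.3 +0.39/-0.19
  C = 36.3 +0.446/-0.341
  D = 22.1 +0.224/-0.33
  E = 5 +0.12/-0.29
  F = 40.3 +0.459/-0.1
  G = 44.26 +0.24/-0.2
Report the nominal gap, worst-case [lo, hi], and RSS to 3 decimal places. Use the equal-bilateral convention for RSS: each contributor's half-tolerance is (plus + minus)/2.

Stack each dimension's contribution:
  -A: nom -45.400 → Σnom=-45.400; wc +0.275/-0.275 → slack +0.275/-0.275; half-tol=0.275, Σhalf²=0.075625
  +B: nom +3.300 → Σnom=-42.100; wc +0.390/-0.190 → slack +0.665/-0.465; half-tol=0.290, Σhalf²=0.159725
  +C: nom +36.300 → Σnom=-5.800; wc +0.446/-0.341 → slack +1.111/-0.806; half-tol=0.394, Σhalf²=0.314567
  +D: nom +22.100 → Σnom=16.300; wc +0.224/-0.330 → slack +1.335/-1.136; half-tol=0.277, Σhalf²=0.391296
  +E: nom +5.000 → Σnom=21.300; wc +0.120/-0.290 → slack +1.455/-1.426; half-tol=0.205, Σhalf²=0.433321
  -F: nom -40.300 → Σnom=-19.000; wc +0.100/-0.459 → slack +1.555/-1.885; half-tol=0.280, Σhalf²=0.511442
  +G: nom +44.260 → Σnom=25.260; wc +0.240/-0.200 → slack +1.795/-2.085; half-tol=0.220, Σhalf²=0.559842
Nominal = 25.260. Worst-case = [25.260 - 2.085, 25.260 + 1.795] = [23.175, 27.055]. RSS = √0.559842 = 0.748.

nominal=25.260 wc=[23.175,27.055] rss=0.748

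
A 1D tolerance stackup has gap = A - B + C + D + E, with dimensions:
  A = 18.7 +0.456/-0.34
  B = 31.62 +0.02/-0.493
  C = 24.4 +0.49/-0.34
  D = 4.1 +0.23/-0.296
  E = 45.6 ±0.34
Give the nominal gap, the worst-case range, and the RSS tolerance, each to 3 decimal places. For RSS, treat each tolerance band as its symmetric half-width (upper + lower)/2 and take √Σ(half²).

nominal=61.180 wc=[59.844,63.189] rss=0.762

Stack each dimension's contribution:
  +A: nom +18.700 → Σnom=18.700; wc +0.456/-0.340 → slack +0.456/-0.340; half-tol=0.398, Σhalf²=0.158404
  -B: nom -31.620 → Σnom=-12.920; wc +0.493/-0.020 → slack +0.949/-0.360; half-tol=0.257, Σhalf²=0.224196
  +C: nom +24.400 → Σnom=11.480; wc +0.490/-0.340 → slack +1.439/-0.700; half-tol=0.415, Σhalf²=0.396421
  +D: nom +4.100 → Σnom=15.580; wc +0.230/-0.296 → slack +1.669/-0.996; half-tol=0.263, Σhalf²=0.465590
  +E: nom +45.600 → Σnom=61.180; wc +0.340/-0.340 → slack +2.009/-1.336; half-tol=0.340, Σhalf²=0.581190
Nominal = 61.180. Worst-case = [61.180 - 1.336, 61.180 + 2.009] = [59.844, 63.189]. RSS = √0.581190 = 0.762.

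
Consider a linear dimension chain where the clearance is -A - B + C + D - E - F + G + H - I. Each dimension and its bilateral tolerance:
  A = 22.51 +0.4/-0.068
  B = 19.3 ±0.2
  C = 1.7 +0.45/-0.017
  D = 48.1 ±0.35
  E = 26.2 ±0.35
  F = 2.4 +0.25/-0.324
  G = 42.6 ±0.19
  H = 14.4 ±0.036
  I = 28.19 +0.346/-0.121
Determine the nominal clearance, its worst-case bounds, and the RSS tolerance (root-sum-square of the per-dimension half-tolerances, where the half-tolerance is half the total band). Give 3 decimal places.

Stack each dimension's contribution:
  -A: nom -22.510 → Σnom=-22.510; wc +0.068/-0.400 → slack +0.068/-0.400; half-tol=0.234, Σhalf²=0.054756
  -B: nom -19.300 → Σnom=-41.810; wc +0.200/-0.200 → slack +0.268/-0.600; half-tol=0.200, Σhalf²=0.094756
  +C: nom +1.700 → Σnom=-40.110; wc +0.450/-0.017 → slack +0.718/-0.617; half-tol=0.234, Σhalf²=0.149278
  +D: nom +48.100 → Σnom=7.990; wc +0.350/-0.350 → slack +1.068/-0.967; half-tol=0.350, Σhalf²=0.271778
  -E: nom -26.200 → Σnom=-18.210; wc +0.350/-0.350 → slack +1.418/-1.317; half-tol=0.350, Σhalf²=0.394278
  -F: nom -2.400 → Σnom=-20.610; wc +0.324/-0.250 → slack +1.742/-1.567; half-tol=0.287, Σhalf²=0.476647
  +G: nom +42.600 → Σnom=21.990; wc +0.190/-0.190 → slack +1.932/-1.757; half-tol=0.190, Σhalf²=0.512747
  +H: nom +14.400 → Σnom=36.390; wc +0.036/-0.036 → slack +1.968/-1.793; half-tol=0.036, Σhalf²=0.514043
  -I: nom -28.190 → Σnom=8.200; wc +0.121/-0.346 → slack +2.089/-2.139; half-tol=0.233, Σhalf²=0.568565
Nominal = 8.200. Worst-case = [8.200 - 2.139, 8.200 + 2.089] = [6.061, 10.289]. RSS = √0.568565 = 0.754.

nominal=8.200 wc=[6.061,10.289] rss=0.754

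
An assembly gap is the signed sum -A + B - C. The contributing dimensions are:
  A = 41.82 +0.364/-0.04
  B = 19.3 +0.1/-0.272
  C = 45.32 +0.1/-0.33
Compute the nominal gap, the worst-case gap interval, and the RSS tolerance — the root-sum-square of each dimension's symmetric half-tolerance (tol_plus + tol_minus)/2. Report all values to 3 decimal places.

Stack each dimension's contribution:
  -A: nom -41.820 → Σnom=-41.820; wc +0.040/-0.364 → slack +0.040/-0.364; half-tol=0.202, Σhalf²=0.040804
  +B: nom +19.300 → Σnom=-22.520; wc +0.100/-0.272 → slack +0.140/-0.636; half-tol=0.186, Σhalf²=0.075400
  -C: nom -45.320 → Σnom=-67.840; wc +0.330/-0.100 → slack +0.470/-0.736; half-tol=0.215, Σhalf²=0.121625
Nominal = -67.840. Worst-case = [-67.840 - 0.736, -67.840 + 0.470] = [-68.576, -67.370]. RSS = √0.121625 = 0.349.

nominal=-67.840 wc=[-68.576,-67.370] rss=0.349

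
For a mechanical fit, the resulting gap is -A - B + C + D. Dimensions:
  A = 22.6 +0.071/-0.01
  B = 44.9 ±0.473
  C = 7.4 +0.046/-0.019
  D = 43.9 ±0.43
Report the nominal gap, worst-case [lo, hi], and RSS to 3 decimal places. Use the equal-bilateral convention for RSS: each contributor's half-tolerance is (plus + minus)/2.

Stack each dimension's contribution:
  -A: nom -22.600 → Σnom=-22.600; wc +0.010/-0.071 → slack +0.010/-0.071; half-tol=0.040, Σhalf²=0.001640
  -B: nom -44.900 → Σnom=-67.500; wc +0.473/-0.473 → slack +0.483/-0.544; half-tol=0.473, Σhalf²=0.225369
  +C: nom +7.400 → Σnom=-60.100; wc +0.046/-0.019 → slack +0.529/-0.563; half-tol=0.033, Σhalf²=0.226426
  +D: nom +43.900 → Σnom=-16.200; wc +0.430/-0.430 → slack +0.959/-0.993; half-tol=0.430, Σhalf²=0.411326
Nominal = -16.200. Worst-case = [-16.200 - 0.993, -16.200 + 0.959] = [-17.193, -15.241]. RSS = √0.411326 = 0.641.

nominal=-16.200 wc=[-17.193,-15.241] rss=0.641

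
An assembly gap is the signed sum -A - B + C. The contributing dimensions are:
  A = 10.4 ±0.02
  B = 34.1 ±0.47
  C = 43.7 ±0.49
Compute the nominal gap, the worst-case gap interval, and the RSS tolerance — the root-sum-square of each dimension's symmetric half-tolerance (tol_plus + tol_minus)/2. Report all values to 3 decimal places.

Stack each dimension's contribution:
  -A: nom -10.400 → Σnom=-10.400; wc +0.020/-0.020 → slack +0.020/-0.020; half-tol=0.020, Σhalf²=0.000400
  -B: nom -34.100 → Σnom=-44.500; wc +0.470/-0.470 → slack +0.490/-0.490; half-tol=0.470, Σhalf²=0.221300
  +C: nom +43.700 → Σnom=-0.800; wc +0.490/-0.490 → slack +0.980/-0.980; half-tol=0.490, Σhalf²=0.461400
Nominal = -0.800. Worst-case = [-0.800 - 0.980, -0.800 + 0.980] = [-1.780, 0.180]. RSS = √0.461400 = 0.679.

nominal=-0.800 wc=[-1.780,0.180] rss=0.679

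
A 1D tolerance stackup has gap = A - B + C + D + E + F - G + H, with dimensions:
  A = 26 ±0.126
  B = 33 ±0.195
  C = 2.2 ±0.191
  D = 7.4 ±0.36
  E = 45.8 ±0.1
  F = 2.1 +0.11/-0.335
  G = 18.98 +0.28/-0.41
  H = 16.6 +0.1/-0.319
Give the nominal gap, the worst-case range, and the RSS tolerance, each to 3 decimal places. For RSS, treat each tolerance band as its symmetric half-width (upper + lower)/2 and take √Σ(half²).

Stack each dimension's contribution:
  +A: nom +26.000 → Σnom=26.000; wc +0.126/-0.126 → slack +0.126/-0.126; half-tol=0.126, Σhalf²=0.015876
  -B: nom -33.000 → Σnom=-7.000; wc +0.195/-0.195 → slack +0.321/-0.321; half-tol=0.195, Σhalf²=0.053901
  +C: nom +2.200 → Σnom=-4.800; wc +0.191/-0.191 → slack +0.512/-0.512; half-tol=0.191, Σhalf²=0.090382
  +D: nom +7.400 → Σnom=2.600; wc +0.360/-0.360 → slack +0.872/-0.872; half-tol=0.360, Σhalf²=0.219982
  +E: nom +45.800 → Σnom=48.400; wc +0.100/-0.100 → slack +0.972/-0.972; half-tol=0.100, Σhalf²=0.229982
  +F: nom +2.100 → Σnom=50.500; wc +0.110/-0.335 → slack +1.082/-1.307; half-tol=0.223, Σhalf²=0.279488
  -G: nom -18.980 → Σnom=31.520; wc +0.410/-0.280 → slack +1.492/-1.587; half-tol=0.345, Σhalf²=0.398513
  +H: nom +16.600 → Σnom=48.120; wc +0.100/-0.319 → slack +1.592/-1.906; half-tol=0.210, Σhalf²=0.442404
Nominal = 48.120. Worst-case = [48.120 - 1.906, 48.120 + 1.592] = [46.214, 49.712]. RSS = √0.442404 = 0.665.

nominal=48.120 wc=[46.214,49.712] rss=0.665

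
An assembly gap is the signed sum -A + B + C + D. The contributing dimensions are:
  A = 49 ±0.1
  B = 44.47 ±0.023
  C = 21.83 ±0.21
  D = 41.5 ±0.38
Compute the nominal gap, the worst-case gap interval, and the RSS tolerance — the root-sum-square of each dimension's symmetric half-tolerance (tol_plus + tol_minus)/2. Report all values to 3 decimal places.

Stack each dimension's contribution:
  -A: nom -49.000 → Σnom=-49.000; wc +0.100/-0.100 → slack +0.100/-0.100; half-tol=0.100, Σhalf²=0.010000
  +B: nom +44.470 → Σnom=-4.530; wc +0.023/-0.023 → slack +0.123/-0.123; half-tol=0.023, Σhalf²=0.010529
  +C: nom +21.830 → Σnom=17.300; wc +0.210/-0.210 → slack +0.333/-0.333; half-tol=0.210, Σhalf²=0.054629
  +D: nom +41.500 → Σnom=58.800; wc +0.380/-0.380 → slack +0.713/-0.713; half-tol=0.380, Σhalf²=0.199029
Nominal = 58.800. Worst-case = [58.800 - 0.713, 58.800 + 0.713] = [58.087, 59.513]. RSS = √0.199029 = 0.446.

nominal=58.800 wc=[58.087,59.513] rss=0.446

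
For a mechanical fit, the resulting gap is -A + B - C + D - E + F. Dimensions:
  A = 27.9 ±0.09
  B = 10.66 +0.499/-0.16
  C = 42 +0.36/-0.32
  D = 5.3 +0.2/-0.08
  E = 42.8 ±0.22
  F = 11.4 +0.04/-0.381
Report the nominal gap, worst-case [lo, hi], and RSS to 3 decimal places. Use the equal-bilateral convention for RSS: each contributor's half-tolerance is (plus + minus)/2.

Stack each dimension's contribution:
  -A: nom -27.900 → Σnom=-27.900; wc +0.090/-0.090 → slack +0.090/-0.090; half-tol=0.090, Σhalf²=0.008100
  +B: nom +10.660 → Σnom=-17.240; wc +0.499/-0.160 → slack +0.589/-0.250; half-tol=0.330, Σhalf²=0.116670
  -C: nom -42.000 → Σnom=-59.240; wc +0.320/-0.360 → slack +0.909/-0.610; half-tol=0.340, Σhalf²=0.232270
  +D: nom +5.300 → Σnom=-53.940; wc +0.200/-0.080 → slack +1.109/-0.690; half-tol=0.140, Σhalf²=0.251870
  -E: nom -42.800 → Σnom=-96.740; wc +0.220/-0.220 → slack +1.329/-0.910; half-tol=0.220, Σhalf²=0.300270
  +F: nom +11.400 → Σnom=-85.340; wc +0.040/-0.381 → slack +1.369/-1.291; half-tol=0.210, Σhalf²=0.344580
Nominal = -85.340. Worst-case = [-85.340 - 1.291, -85.340 + 1.369] = [-86.631, -83.971]. RSS = √0.344580 = 0.587.

nominal=-85.340 wc=[-86.631,-83.971] rss=0.587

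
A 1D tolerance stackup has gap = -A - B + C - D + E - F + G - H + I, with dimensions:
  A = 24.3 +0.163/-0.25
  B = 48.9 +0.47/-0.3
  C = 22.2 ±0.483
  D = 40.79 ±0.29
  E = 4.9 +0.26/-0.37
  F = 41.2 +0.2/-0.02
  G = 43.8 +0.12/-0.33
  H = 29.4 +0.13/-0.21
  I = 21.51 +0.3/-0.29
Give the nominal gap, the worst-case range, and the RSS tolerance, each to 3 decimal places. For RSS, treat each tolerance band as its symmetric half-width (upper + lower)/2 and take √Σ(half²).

nominal=-92.180 wc=[-94.906,-89.947] rss=0.887

Stack each dimension's contribution:
  -A: nom -24.300 → Σnom=-24.300; wc +0.250/-0.163 → slack +0.250/-0.163; half-tol=0.207, Σhalf²=0.042642
  -B: nom -48.900 → Σnom=-73.200; wc +0.300/-0.470 → slack +0.550/-0.633; half-tol=0.385, Σhalf²=0.190867
  +C: nom +22.200 → Σnom=-51.000; wc +0.483/-0.483 → slack +1.033/-1.116; half-tol=0.483, Σhalf²=0.424156
  -D: nom -40.790 → Σnom=-91.790; wc +0.290/-0.290 → slack +1.323/-1.406; half-tol=0.290, Σhalf²=0.508256
  +E: nom +4.900 → Σnom=-86.890; wc +0.260/-0.370 → slack +1.583/-1.776; half-tol=0.315, Σhalf²=0.607481
  -F: nom -41.200 → Σnom=-128.090; wc +0.020/-0.200 → slack +1.603/-1.976; half-tol=0.110, Σhalf²=0.619581
  +G: nom +43.800 → Σnom=-84.290; wc +0.120/-0.330 → slack +1.723/-2.306; half-tol=0.225, Σhalf²=0.670206
  -H: nom -29.400 → Σnom=-113.690; wc +0.210/-0.130 → slack +1.933/-2.436; half-tol=0.170, Σhalf²=0.699106
  +I: nom +21.510 → Σnom=-92.180; wc +0.300/-0.290 → slack +2.233/-2.726; half-tol=0.295, Σhalf²=0.786131
Nominal = -92.180. Worst-case = [-92.180 - 2.726, -92.180 + 2.233] = [-94.906, -89.947]. RSS = √0.786131 = 0.887.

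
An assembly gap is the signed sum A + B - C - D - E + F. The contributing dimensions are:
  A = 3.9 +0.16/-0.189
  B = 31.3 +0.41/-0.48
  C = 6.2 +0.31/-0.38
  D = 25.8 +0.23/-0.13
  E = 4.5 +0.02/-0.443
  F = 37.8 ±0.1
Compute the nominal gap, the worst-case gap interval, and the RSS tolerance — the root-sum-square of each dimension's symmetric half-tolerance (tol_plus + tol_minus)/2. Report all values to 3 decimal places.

Stack each dimension's contribution:
  +A: nom +3.900 → Σnom=3.900; wc +0.160/-0.189 → slack +0.160/-0.189; half-tol=0.174, Σhalf²=0.030450
  +B: nom +31.300 → Σnom=35.200; wc +0.410/-0.480 → slack +0.570/-0.669; half-tol=0.445, Σhalf²=0.228475
  -C: nom -6.200 → Σnom=29.000; wc +0.380/-0.310 → slack +0.950/-0.979; half-tol=0.345, Σhalf²=0.347500
  -D: nom -25.800 → Σnom=3.200; wc +0.130/-0.230 → slack +1.080/-1.209; half-tol=0.180, Σhalf²=0.379900
  -E: nom -4.500 → Σnom=-1.300; wc +0.443/-0.020 → slack +1.523/-1.229; half-tol=0.232, Σhalf²=0.433492
  +F: nom +37.800 → Σnom=36.500; wc +0.100/-0.100 → slack +1.623/-1.329; half-tol=0.100, Σhalf²=0.443492
Nominal = 36.500. Worst-case = [36.500 - 1.329, 36.500 + 1.623] = [35.171, 38.123]. RSS = √0.443492 = 0.666.

nominal=36.500 wc=[35.171,38.123] rss=0.666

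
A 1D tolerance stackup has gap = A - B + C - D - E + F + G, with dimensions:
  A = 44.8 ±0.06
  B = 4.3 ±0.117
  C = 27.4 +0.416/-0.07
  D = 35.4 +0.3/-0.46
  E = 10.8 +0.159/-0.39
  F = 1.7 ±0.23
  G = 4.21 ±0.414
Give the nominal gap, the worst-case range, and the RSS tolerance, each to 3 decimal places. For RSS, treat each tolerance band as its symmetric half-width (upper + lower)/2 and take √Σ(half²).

Stack each dimension's contribution:
  +A: nom +44.800 → Σnom=44.800; wc +0.060/-0.060 → slack +0.060/-0.060; half-tol=0.060, Σhalf²=0.003600
  -B: nom -4.300 → Σnom=40.500; wc +0.117/-0.117 → slack +0.177/-0.177; half-tol=0.117, Σhalf²=0.017289
  +C: nom +27.400 → Σnom=67.900; wc +0.416/-0.070 → slack +0.593/-0.247; half-tol=0.243, Σhalf²=0.076338
  -D: nom -35.400 → Σnom=32.500; wc +0.460/-0.300 → slack +1.053/-0.547; half-tol=0.380, Σhalf²=0.220738
  -E: nom -10.800 → Σnom=21.700; wc +0.390/-0.159 → slack +1.443/-0.706; half-tol=0.275, Σhalf²=0.296088
  +F: nom +1.700 → Σnom=23.400; wc +0.230/-0.230 → slack +1.673/-0.936; half-tol=0.230, Σhalf²=0.348988
  +G: nom +4.210 → Σnom=27.610; wc +0.414/-0.414 → slack +2.087/-1.350; half-tol=0.414, Σhalf²=0.520384
Nominal = 27.610. Worst-case = [27.610 - 1.350, 27.610 + 2.087] = [26.260, 29.697]. RSS = √0.520384 = 0.721.

nominal=27.610 wc=[26.260,29.697] rss=0.721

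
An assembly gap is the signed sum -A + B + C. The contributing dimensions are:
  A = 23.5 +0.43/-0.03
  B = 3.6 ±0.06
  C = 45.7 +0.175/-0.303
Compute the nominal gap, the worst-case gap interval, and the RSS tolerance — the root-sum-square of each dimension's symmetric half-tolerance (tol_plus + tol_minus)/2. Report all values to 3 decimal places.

Stack each dimension's contribution:
  -A: nom -23.500 → Σnom=-23.500; wc +0.030/-0.430 → slack +0.030/-0.430; half-tol=0.230, Σhalf²=0.052900
  +B: nom +3.600 → Σnom=-19.900; wc +0.060/-0.060 → slack +0.090/-0.490; half-tol=0.060, Σhalf²=0.056500
  +C: nom +45.700 → Σnom=25.800; wc +0.175/-0.303 → slack +0.265/-0.793; half-tol=0.239, Σhalf²=0.113621
Nominal = 25.800. Worst-case = [25.800 - 0.793, 25.800 + 0.265] = [25.007, 26.065]. RSS = √0.113621 = 0.337.

nominal=25.800 wc=[25.007,26.065] rss=0.337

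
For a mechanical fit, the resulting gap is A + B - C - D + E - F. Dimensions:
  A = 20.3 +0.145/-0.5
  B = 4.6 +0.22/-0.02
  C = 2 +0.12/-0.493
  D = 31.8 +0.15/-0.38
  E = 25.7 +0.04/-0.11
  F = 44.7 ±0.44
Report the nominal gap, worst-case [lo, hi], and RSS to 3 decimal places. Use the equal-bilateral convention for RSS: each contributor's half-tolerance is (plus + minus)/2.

nominal=-27.900 wc=[-29.240,-26.182] rss=0.694

Stack each dimension's contribution:
  +A: nom +20.300 → Σnom=20.300; wc +0.145/-0.500 → slack +0.145/-0.500; half-tol=0.323, Σhalf²=0.104006
  +B: nom +4.600 → Σnom=24.900; wc +0.220/-0.020 → slack +0.365/-0.520; half-tol=0.120, Σhalf²=0.118406
  -C: nom -2.000 → Σnom=22.900; wc +0.493/-0.120 → slack +0.858/-0.640; half-tol=0.306, Σhalf²=0.212348
  -D: nom -31.800 → Σnom=-8.900; wc +0.380/-0.150 → slack +1.238/-0.790; half-tol=0.265, Σhalf²=0.282574
  +E: nom +25.700 → Σnom=16.800; wc +0.040/-0.110 → slack +1.278/-0.900; half-tol=0.075, Σhalf²=0.288199
  -F: nom -44.700 → Σnom=-27.900; wc +0.440/-0.440 → slack +1.718/-1.340; half-tol=0.440, Σhalf²=0.481799
Nominal = -27.900. Worst-case = [-27.900 - 1.340, -27.900 + 1.718] = [-29.240, -26.182]. RSS = √0.481799 = 0.694.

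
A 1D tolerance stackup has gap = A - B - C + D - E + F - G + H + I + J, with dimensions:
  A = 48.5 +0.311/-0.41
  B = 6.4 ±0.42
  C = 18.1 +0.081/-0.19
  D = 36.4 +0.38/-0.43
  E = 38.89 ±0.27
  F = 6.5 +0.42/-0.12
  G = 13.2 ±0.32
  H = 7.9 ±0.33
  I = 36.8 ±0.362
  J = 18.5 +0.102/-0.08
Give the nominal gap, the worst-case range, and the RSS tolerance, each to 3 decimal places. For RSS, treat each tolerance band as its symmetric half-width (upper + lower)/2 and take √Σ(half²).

Stack each dimension's contribution:
  +A: nom +48.500 → Σnom=48.500; wc +0.311/-0.410 → slack +0.311/-0.410; half-tol=0.360, Σhalf²=0.129960
  -B: nom -6.400 → Σnom=42.100; wc +0.420/-0.420 → slack +0.731/-0.830; half-tol=0.420, Σhalf²=0.306360
  -C: nom -18.100 → Σnom=24.000; wc +0.190/-0.081 → slack +0.921/-0.911; half-tol=0.136, Σhalf²=0.324721
  +D: nom +36.400 → Σnom=60.400; wc +0.380/-0.430 → slack +1.301/-1.341; half-tol=0.405, Σhalf²=0.488746
  -E: nom -38.890 → Σnom=21.510; wc +0.270/-0.270 → slack +1.571/-1.611; half-tol=0.270, Σhalf²=0.561646
  +F: nom +6.500 → Σnom=28.010; wc +0.420/-0.120 → slack +1.991/-1.731; half-tol=0.270, Σhalf²=0.634545
  -G: nom -13.200 → Σnom=14.810; wc +0.320/-0.320 → slack +2.311/-2.051; half-tol=0.320, Σhalf²=0.736946
  +H: nom +7.900 → Σnom=22.710; wc +0.330/-0.330 → slack +2.641/-2.381; half-tol=0.330, Σhalf²=0.845846
  +I: nom +36.800 → Σnom=59.510; wc +0.362/-0.362 → slack +3.003/-2.743; half-tol=0.362, Σhalf²=0.976889
  +J: nom +18.500 → Σnom=78.010; wc +0.102/-0.080 → slack +3.105/-2.823; half-tol=0.091, Σhalf²=0.985170
Nominal = 78.010. Worst-case = [78.010 - 2.823, 78.010 + 3.105] = [75.187, 81.115]. RSS = √0.985170 = 0.993.

nominal=78.010 wc=[75.187,81.115] rss=0.993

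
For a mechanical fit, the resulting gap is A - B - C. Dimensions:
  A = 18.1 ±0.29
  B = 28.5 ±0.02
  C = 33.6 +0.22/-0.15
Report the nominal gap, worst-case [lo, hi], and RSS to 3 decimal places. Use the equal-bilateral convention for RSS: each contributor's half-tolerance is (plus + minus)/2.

nominal=-44.000 wc=[-44.530,-43.540] rss=0.345

Stack each dimension's contribution:
  +A: nom +18.100 → Σnom=18.100; wc +0.290/-0.290 → slack +0.290/-0.290; half-tol=0.290, Σhalf²=0.084100
  -B: nom -28.500 → Σnom=-10.400; wc +0.020/-0.020 → slack +0.310/-0.310; half-tol=0.020, Σhalf²=0.084500
  -C: nom -33.600 → Σnom=-44.000; wc +0.150/-0.220 → slack +0.460/-0.530; half-tol=0.185, Σhalf²=0.118725
Nominal = -44.000. Worst-case = [-44.000 - 0.530, -44.000 + 0.460] = [-44.530, -43.540]. RSS = √0.118725 = 0.345.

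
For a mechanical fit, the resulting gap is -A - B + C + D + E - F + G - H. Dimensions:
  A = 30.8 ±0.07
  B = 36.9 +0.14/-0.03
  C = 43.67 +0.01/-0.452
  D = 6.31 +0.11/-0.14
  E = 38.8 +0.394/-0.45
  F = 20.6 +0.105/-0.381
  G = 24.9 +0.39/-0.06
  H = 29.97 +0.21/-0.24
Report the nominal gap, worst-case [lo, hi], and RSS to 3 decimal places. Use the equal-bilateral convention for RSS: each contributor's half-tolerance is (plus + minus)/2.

nominal=-4.590 wc=[-6.217,-2.965] rss=0.648

Stack each dimension's contribution:
  -A: nom -30.800 → Σnom=-30.800; wc +0.070/-0.070 → slack +0.070/-0.070; half-tol=0.070, Σhalf²=0.004900
  -B: nom -36.900 → Σnom=-67.700; wc +0.030/-0.140 → slack +0.100/-0.210; half-tol=0.085, Σhalf²=0.012125
  +C: nom +43.670 → Σnom=-24.030; wc +0.010/-0.452 → slack +0.110/-0.662; half-tol=0.231, Σhalf²=0.065486
  +D: nom +6.310 → Σnom=-17.720; wc +0.110/-0.140 → slack +0.220/-0.802; half-tol=0.125, Σhalf²=0.081111
  +E: nom +38.800 → Σnom=21.080; wc +0.394/-0.450 → slack +0.614/-1.252; half-tol=0.422, Σhalf²=0.259195
  -F: nom -20.600 → Σnom=0.480; wc +0.381/-0.105 → slack +0.995/-1.357; half-tol=0.243, Σhalf²=0.318244
  +G: nom +24.900 → Σnom=25.380; wc +0.390/-0.060 → slack +1.385/-1.417; half-tol=0.225, Σhalf²=0.368869
  -H: nom -29.970 → Σnom=-4.590; wc +0.240/-0.210 → slack +1.625/-1.627; half-tol=0.225, Σhalf²=0.419494
Nominal = -4.590. Worst-case = [-4.590 - 1.627, -4.590 + 1.625] = [-6.217, -2.965]. RSS = √0.419494 = 0.648.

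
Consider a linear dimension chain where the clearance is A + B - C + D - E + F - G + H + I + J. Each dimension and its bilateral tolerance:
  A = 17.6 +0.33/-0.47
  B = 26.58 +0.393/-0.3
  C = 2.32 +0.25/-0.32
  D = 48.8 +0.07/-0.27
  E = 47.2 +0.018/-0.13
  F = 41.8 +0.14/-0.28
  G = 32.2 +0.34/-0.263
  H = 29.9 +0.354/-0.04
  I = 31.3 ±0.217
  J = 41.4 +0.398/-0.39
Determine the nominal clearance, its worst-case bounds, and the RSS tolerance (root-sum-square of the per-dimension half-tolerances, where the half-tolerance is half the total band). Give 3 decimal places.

Stack each dimension's contribution:
  +A: nom +17.600 → Σnom=17.600; wc +0.330/-0.470 → slack +0.330/-0.470; half-tol=0.400, Σhalf²=0.160000
  +B: nom +26.580 → Σnom=44.180; wc +0.393/-0.300 → slack +0.723/-0.770; half-tol=0.347, Σhalf²=0.280062
  -C: nom -2.320 → Σnom=41.860; wc +0.320/-0.250 → slack +1.043/-1.020; half-tol=0.285, Σhalf²=0.361287
  +D: nom +48.800 → Σnom=90.660; wc +0.070/-0.270 → slack +1.113/-1.290; half-tol=0.170, Σhalf²=0.390187
  -E: nom -47.200 → Σnom=43.460; wc +0.130/-0.018 → slack +1.243/-1.308; half-tol=0.074, Σhalf²=0.395663
  +F: nom +41.800 → Σnom=85.260; wc +0.140/-0.280 → slack +1.383/-1.588; half-tol=0.210, Σhalf²=0.439763
  -G: nom -32.200 → Σnom=53.060; wc +0.263/-0.340 → slack +1.646/-1.928; half-tol=0.301, Σhalf²=0.530666
  +H: nom +29.900 → Σnom=82.960; wc +0.354/-0.040 → slack +2.000/-1.968; half-tol=0.197, Σhalf²=0.569474
  +I: nom +31.300 → Σnom=114.260; wc +0.217/-0.217 → slack +2.217/-2.185; half-tol=0.217, Σhalf²=0.616564
  +J: nom +41.400 → Σnom=155.660; wc +0.398/-0.390 → slack +2.615/-2.575; half-tol=0.394, Σhalf²=0.771800
Nominal = 155.660. Worst-case = [155.660 - 2.575, 155.660 + 2.615] = [153.085, 158.275]. RSS = √0.771800 = 0.879.

nominal=155.660 wc=[153.085,158.275] rss=0.879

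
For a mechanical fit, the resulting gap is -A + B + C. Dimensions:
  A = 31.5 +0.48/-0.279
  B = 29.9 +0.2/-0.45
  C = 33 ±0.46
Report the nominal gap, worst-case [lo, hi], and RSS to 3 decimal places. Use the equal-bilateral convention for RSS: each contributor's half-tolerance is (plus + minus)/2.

nominal=31.400 wc=[30.010,32.339] rss=0.679

Stack each dimension's contribution:
  -A: nom -31.500 → Σnom=-31.500; wc +0.279/-0.480 → slack +0.279/-0.480; half-tol=0.380, Σhalf²=0.144020
  +B: nom +29.900 → Σnom=-1.600; wc +0.200/-0.450 → slack +0.479/-0.930; half-tol=0.325, Σhalf²=0.249645
  +C: nom +33.000 → Σnom=31.400; wc +0.460/-0.460 → slack +0.939/-1.390; half-tol=0.460, Σhalf²=0.461245
Nominal = 31.400. Worst-case = [31.400 - 1.390, 31.400 + 0.939] = [30.010, 32.339]. RSS = √0.461245 = 0.679.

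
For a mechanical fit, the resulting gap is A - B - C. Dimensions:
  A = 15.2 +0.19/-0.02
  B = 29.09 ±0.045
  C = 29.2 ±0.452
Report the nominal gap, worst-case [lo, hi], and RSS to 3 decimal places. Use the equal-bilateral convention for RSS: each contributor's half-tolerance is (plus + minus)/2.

Stack each dimension's contribution:
  +A: nom +15.200 → Σnom=15.200; wc +0.190/-0.020 → slack +0.190/-0.020; half-tol=0.105, Σhalf²=0.011025
  -B: nom -29.090 → Σnom=-13.890; wc +0.045/-0.045 → slack +0.235/-0.065; half-tol=0.045, Σhalf²=0.013050
  -C: nom -29.200 → Σnom=-43.090; wc +0.452/-0.452 → slack +0.687/-0.517; half-tol=0.452, Σhalf²=0.217354
Nominal = -43.090. Worst-case = [-43.090 - 0.517, -43.090 + 0.687] = [-43.607, -42.403]. RSS = √0.217354 = 0.466.

nominal=-43.090 wc=[-43.607,-42.403] rss=0.466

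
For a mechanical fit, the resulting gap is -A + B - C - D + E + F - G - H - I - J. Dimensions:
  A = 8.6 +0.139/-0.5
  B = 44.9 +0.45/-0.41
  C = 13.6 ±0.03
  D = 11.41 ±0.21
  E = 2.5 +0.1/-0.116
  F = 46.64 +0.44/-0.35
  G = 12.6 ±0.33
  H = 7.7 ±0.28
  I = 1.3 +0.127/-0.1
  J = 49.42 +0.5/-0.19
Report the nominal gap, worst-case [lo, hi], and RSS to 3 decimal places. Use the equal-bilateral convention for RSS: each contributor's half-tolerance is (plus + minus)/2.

Stack each dimension's contribution:
  -A: nom -8.600 → Σnom=-8.600; wc +0.500/-0.139 → slack +0.500/-0.139; half-tol=0.320, Σhalf²=0.102080
  +B: nom +44.900 → Σnom=36.300; wc +0.450/-0.410 → slack +0.950/-0.549; half-tol=0.430, Σhalf²=0.286980
  -C: nom -13.600 → Σnom=22.700; wc +0.030/-0.030 → slack +0.980/-0.579; half-tol=0.030, Σhalf²=0.287880
  -D: nom -11.410 → Σnom=11.290; wc +0.210/-0.210 → slack +1.190/-0.789; half-tol=0.210, Σhalf²=0.331980
  +E: nom +2.500 → Σnom=13.790; wc +0.100/-0.116 → slack +1.290/-0.905; half-tol=0.108, Σhalf²=0.343644
  +F: nom +46.640 → Σnom=60.430; wc +0.440/-0.350 → slack +1.730/-1.255; half-tol=0.395, Σhalf²=0.499669
  -G: nom -12.600 → Σnom=47.830; wc +0.330/-0.330 → slack +2.060/-1.585; half-tol=0.330, Σhalf²=0.608569
  -H: nom -7.700 → Σnom=40.130; wc +0.280/-0.280 → slack +2.340/-1.865; half-tol=0.280, Σhalf²=0.686969
  -I: nom -1.300 → Σnom=38.830; wc +0.100/-0.127 → slack +2.440/-1.992; half-tol=0.114, Σhalf²=0.699852
  -J: nom -49.420 → Σnom=-10.590; wc +0.190/-0.500 → slack +2.630/-2.492; half-tol=0.345, Σhalf²=0.818877
Nominal = -10.590. Worst-case = [-10.590 - 2.492, -10.590 + 2.630] = [-13.082, -7.960]. RSS = √0.818877 = 0.905.

nominal=-10.590 wc=[-13.082,-7.960] rss=0.905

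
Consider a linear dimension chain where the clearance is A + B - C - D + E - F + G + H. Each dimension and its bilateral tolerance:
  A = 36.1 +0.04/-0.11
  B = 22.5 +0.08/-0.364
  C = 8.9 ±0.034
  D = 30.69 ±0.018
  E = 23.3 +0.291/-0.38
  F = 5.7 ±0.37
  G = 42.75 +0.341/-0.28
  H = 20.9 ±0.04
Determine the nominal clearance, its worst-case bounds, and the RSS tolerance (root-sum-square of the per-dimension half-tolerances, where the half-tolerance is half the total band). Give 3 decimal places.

Stack each dimension's contribution:
  +A: nom +36.100 → Σnom=36.100; wc +0.040/-0.110 → slack +0.040/-0.110; half-tol=0.075, Σhalf²=0.005625
  +B: nom +22.500 → Σnom=58.600; wc +0.080/-0.364 → slack +0.120/-0.474; half-tol=0.222, Σhalf²=0.054909
  -C: nom -8.900 → Σnom=49.700; wc +0.034/-0.034 → slack +0.154/-0.508; half-tol=0.034, Σhalf²=0.056065
  -D: nom -30.690 → Σnom=19.010; wc +0.018/-0.018 → slack +0.172/-0.526; half-tol=0.018, Σhalf²=0.056389
  +E: nom +23.300 → Σnom=42.310; wc +0.291/-0.380 → slack +0.463/-0.906; half-tol=0.336, Σhalf²=0.168949
  -F: nom -5.700 → Σnom=36.610; wc +0.370/-0.370 → slack +0.833/-1.276; half-tol=0.370, Σhalf²=0.305849
  +G: nom +42.750 → Σnom=79.360; wc +0.341/-0.280 → slack +1.174/-1.556; half-tol=0.310, Σhalf²=0.402259
  +H: nom +20.900 → Σnom=100.260; wc +0.040/-0.040 → slack +1.214/-1.596; half-tol=0.040, Σhalf²=0.403859
Nominal = 100.260. Worst-case = [100.260 - 1.596, 100.260 + 1.214] = [98.664, 101.474]. RSS = √0.403859 = 0.635.

nominal=100.260 wc=[98.664,101.474] rss=0.635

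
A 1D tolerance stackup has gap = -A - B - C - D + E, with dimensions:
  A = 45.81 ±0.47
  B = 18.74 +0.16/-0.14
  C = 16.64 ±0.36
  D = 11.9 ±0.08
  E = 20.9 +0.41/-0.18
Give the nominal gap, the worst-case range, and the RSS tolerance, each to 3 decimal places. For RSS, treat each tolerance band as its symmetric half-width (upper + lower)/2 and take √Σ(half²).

nominal=-72.190 wc=[-73.440,-70.730] rss=0.683

Stack each dimension's contribution:
  -A: nom -45.810 → Σnom=-45.810; wc +0.470/-0.470 → slack +0.470/-0.470; half-tol=0.470, Σhalf²=0.220900
  -B: nom -18.740 → Σnom=-64.550; wc +0.140/-0.160 → slack +0.610/-0.630; half-tol=0.150, Σhalf²=0.243400
  -C: nom -16.640 → Σnom=-81.190; wc +0.360/-0.360 → slack +0.970/-0.990; half-tol=0.360, Σhalf²=0.373000
  -D: nom -11.900 → Σnom=-93.090; wc +0.080/-0.080 → slack +1.050/-1.070; half-tol=0.080, Σhalf²=0.379400
  +E: nom +20.900 → Σnom=-72.190; wc +0.410/-0.180 → slack +1.460/-1.250; half-tol=0.295, Σhalf²=0.466425
Nominal = -72.190. Worst-case = [-72.190 - 1.250, -72.190 + 1.460] = [-73.440, -70.730]. RSS = √0.466425 = 0.683.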